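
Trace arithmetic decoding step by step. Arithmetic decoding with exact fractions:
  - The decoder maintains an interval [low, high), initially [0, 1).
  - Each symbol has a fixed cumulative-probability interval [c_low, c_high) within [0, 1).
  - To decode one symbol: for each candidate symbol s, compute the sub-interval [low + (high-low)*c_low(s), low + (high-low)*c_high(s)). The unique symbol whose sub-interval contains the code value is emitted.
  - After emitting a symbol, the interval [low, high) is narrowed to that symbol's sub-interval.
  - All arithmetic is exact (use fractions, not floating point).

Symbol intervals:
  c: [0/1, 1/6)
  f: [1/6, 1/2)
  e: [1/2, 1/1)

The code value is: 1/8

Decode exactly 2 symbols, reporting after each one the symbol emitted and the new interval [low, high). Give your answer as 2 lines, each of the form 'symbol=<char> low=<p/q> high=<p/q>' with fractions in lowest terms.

Answer: symbol=c low=0/1 high=1/6
symbol=e low=1/12 high=1/6

Derivation:
Step 1: interval [0/1, 1/1), width = 1/1 - 0/1 = 1/1
  'c': [0/1 + 1/1*0/1, 0/1 + 1/1*1/6) = [0/1, 1/6) <- contains code 1/8
  'f': [0/1 + 1/1*1/6, 0/1 + 1/1*1/2) = [1/6, 1/2)
  'e': [0/1 + 1/1*1/2, 0/1 + 1/1*1/1) = [1/2, 1/1)
  emit 'c', narrow to [0/1, 1/6)
Step 2: interval [0/1, 1/6), width = 1/6 - 0/1 = 1/6
  'c': [0/1 + 1/6*0/1, 0/1 + 1/6*1/6) = [0/1, 1/36)
  'f': [0/1 + 1/6*1/6, 0/1 + 1/6*1/2) = [1/36, 1/12)
  'e': [0/1 + 1/6*1/2, 0/1 + 1/6*1/1) = [1/12, 1/6) <- contains code 1/8
  emit 'e', narrow to [1/12, 1/6)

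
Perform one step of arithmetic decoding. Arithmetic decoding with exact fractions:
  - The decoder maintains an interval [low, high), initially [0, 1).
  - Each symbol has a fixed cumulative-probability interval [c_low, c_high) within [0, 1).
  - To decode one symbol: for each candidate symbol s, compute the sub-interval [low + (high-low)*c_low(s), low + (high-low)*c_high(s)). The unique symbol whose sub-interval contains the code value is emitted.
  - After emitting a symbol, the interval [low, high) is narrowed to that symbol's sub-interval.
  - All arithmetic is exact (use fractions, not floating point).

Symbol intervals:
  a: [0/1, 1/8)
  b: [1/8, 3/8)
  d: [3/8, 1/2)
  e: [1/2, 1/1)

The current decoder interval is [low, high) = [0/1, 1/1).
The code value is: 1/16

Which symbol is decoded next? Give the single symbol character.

Interval width = high − low = 1/1 − 0/1 = 1/1
Scaled code = (code − low) / width = (1/16 − 0/1) / 1/1 = 1/16
  a: [0/1, 1/8) ← scaled code falls here ✓
  b: [1/8, 3/8) 
  d: [3/8, 1/2) 
  e: [1/2, 1/1) 

Answer: a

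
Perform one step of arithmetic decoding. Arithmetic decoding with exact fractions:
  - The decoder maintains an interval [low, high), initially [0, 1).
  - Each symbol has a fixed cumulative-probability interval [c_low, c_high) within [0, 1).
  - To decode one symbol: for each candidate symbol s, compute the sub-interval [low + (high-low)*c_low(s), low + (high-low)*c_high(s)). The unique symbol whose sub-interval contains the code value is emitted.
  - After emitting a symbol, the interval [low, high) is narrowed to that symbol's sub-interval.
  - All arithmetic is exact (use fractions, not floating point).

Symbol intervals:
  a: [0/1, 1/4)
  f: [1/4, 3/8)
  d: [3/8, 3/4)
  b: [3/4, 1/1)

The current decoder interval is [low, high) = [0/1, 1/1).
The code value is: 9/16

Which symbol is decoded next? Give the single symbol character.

Answer: d

Derivation:
Interval width = high − low = 1/1 − 0/1 = 1/1
Scaled code = (code − low) / width = (9/16 − 0/1) / 1/1 = 9/16
  a: [0/1, 1/4) 
  f: [1/4, 3/8) 
  d: [3/8, 3/4) ← scaled code falls here ✓
  b: [3/4, 1/1) 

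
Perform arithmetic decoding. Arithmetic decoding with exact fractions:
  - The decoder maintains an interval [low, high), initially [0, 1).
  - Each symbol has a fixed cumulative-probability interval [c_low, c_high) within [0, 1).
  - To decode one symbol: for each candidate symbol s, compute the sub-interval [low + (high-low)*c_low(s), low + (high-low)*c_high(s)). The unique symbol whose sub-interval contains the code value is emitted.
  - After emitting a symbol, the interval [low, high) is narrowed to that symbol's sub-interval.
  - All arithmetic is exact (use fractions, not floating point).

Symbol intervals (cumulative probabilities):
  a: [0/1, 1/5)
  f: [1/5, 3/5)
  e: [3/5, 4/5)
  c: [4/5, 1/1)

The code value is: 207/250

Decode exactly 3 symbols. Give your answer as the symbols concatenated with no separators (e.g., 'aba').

Step 1: interval [0/1, 1/1), width = 1/1 - 0/1 = 1/1
  'a': [0/1 + 1/1*0/1, 0/1 + 1/1*1/5) = [0/1, 1/5)
  'f': [0/1 + 1/1*1/5, 0/1 + 1/1*3/5) = [1/5, 3/5)
  'e': [0/1 + 1/1*3/5, 0/1 + 1/1*4/5) = [3/5, 4/5)
  'c': [0/1 + 1/1*4/5, 0/1 + 1/1*1/1) = [4/5, 1/1) <- contains code 207/250
  emit 'c', narrow to [4/5, 1/1)
Step 2: interval [4/5, 1/1), width = 1/1 - 4/5 = 1/5
  'a': [4/5 + 1/5*0/1, 4/5 + 1/5*1/5) = [4/5, 21/25) <- contains code 207/250
  'f': [4/5 + 1/5*1/5, 4/5 + 1/5*3/5) = [21/25, 23/25)
  'e': [4/5 + 1/5*3/5, 4/5 + 1/5*4/5) = [23/25, 24/25)
  'c': [4/5 + 1/5*4/5, 4/5 + 1/5*1/1) = [24/25, 1/1)
  emit 'a', narrow to [4/5, 21/25)
Step 3: interval [4/5, 21/25), width = 21/25 - 4/5 = 1/25
  'a': [4/5 + 1/25*0/1, 4/5 + 1/25*1/5) = [4/5, 101/125)
  'f': [4/5 + 1/25*1/5, 4/5 + 1/25*3/5) = [101/125, 103/125)
  'e': [4/5 + 1/25*3/5, 4/5 + 1/25*4/5) = [103/125, 104/125) <- contains code 207/250
  'c': [4/5 + 1/25*4/5, 4/5 + 1/25*1/1) = [104/125, 21/25)
  emit 'e', narrow to [103/125, 104/125)

Answer: cae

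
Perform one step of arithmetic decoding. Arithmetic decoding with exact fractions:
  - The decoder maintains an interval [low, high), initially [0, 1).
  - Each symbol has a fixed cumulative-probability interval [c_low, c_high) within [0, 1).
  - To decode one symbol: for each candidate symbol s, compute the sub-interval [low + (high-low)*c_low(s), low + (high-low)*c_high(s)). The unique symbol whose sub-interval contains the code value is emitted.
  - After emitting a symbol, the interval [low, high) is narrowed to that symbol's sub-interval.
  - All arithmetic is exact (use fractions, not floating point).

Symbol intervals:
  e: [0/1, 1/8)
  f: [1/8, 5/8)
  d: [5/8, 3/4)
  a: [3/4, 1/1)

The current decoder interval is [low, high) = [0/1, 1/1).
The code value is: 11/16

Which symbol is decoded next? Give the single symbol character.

Answer: d

Derivation:
Interval width = high − low = 1/1 − 0/1 = 1/1
Scaled code = (code − low) / width = (11/16 − 0/1) / 1/1 = 11/16
  e: [0/1, 1/8) 
  f: [1/8, 5/8) 
  d: [5/8, 3/4) ← scaled code falls here ✓
  a: [3/4, 1/1) 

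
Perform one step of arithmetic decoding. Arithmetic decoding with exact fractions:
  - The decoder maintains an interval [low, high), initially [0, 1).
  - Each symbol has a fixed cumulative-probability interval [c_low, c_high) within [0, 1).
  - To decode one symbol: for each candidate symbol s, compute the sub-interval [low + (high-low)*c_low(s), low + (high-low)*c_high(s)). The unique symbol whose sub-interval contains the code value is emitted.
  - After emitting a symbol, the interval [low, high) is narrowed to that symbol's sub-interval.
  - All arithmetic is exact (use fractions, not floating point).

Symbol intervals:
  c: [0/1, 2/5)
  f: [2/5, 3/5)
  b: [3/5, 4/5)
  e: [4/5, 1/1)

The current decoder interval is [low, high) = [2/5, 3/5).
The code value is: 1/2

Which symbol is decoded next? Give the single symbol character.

Interval width = high − low = 3/5 − 2/5 = 1/5
Scaled code = (code − low) / width = (1/2 − 2/5) / 1/5 = 1/2
  c: [0/1, 2/5) 
  f: [2/5, 3/5) ← scaled code falls here ✓
  b: [3/5, 4/5) 
  e: [4/5, 1/1) 

Answer: f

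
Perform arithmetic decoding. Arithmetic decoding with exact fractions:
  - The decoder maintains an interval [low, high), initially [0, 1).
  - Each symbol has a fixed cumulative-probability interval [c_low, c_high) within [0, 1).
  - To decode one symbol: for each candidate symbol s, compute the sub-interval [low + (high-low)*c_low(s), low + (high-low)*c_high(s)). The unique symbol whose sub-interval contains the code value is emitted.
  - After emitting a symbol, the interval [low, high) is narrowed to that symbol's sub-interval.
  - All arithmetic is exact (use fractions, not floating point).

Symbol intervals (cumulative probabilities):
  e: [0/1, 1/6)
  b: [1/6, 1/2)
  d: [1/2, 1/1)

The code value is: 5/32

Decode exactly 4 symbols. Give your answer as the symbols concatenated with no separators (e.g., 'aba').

Answer: eddd

Derivation:
Step 1: interval [0/1, 1/1), width = 1/1 - 0/1 = 1/1
  'e': [0/1 + 1/1*0/1, 0/1 + 1/1*1/6) = [0/1, 1/6) <- contains code 5/32
  'b': [0/1 + 1/1*1/6, 0/1 + 1/1*1/2) = [1/6, 1/2)
  'd': [0/1 + 1/1*1/2, 0/1 + 1/1*1/1) = [1/2, 1/1)
  emit 'e', narrow to [0/1, 1/6)
Step 2: interval [0/1, 1/6), width = 1/6 - 0/1 = 1/6
  'e': [0/1 + 1/6*0/1, 0/1 + 1/6*1/6) = [0/1, 1/36)
  'b': [0/1 + 1/6*1/6, 0/1 + 1/6*1/2) = [1/36, 1/12)
  'd': [0/1 + 1/6*1/2, 0/1 + 1/6*1/1) = [1/12, 1/6) <- contains code 5/32
  emit 'd', narrow to [1/12, 1/6)
Step 3: interval [1/12, 1/6), width = 1/6 - 1/12 = 1/12
  'e': [1/12 + 1/12*0/1, 1/12 + 1/12*1/6) = [1/12, 7/72)
  'b': [1/12 + 1/12*1/6, 1/12 + 1/12*1/2) = [7/72, 1/8)
  'd': [1/12 + 1/12*1/2, 1/12 + 1/12*1/1) = [1/8, 1/6) <- contains code 5/32
  emit 'd', narrow to [1/8, 1/6)
Step 4: interval [1/8, 1/6), width = 1/6 - 1/8 = 1/24
  'e': [1/8 + 1/24*0/1, 1/8 + 1/24*1/6) = [1/8, 19/144)
  'b': [1/8 + 1/24*1/6, 1/8 + 1/24*1/2) = [19/144, 7/48)
  'd': [1/8 + 1/24*1/2, 1/8 + 1/24*1/1) = [7/48, 1/6) <- contains code 5/32
  emit 'd', narrow to [7/48, 1/6)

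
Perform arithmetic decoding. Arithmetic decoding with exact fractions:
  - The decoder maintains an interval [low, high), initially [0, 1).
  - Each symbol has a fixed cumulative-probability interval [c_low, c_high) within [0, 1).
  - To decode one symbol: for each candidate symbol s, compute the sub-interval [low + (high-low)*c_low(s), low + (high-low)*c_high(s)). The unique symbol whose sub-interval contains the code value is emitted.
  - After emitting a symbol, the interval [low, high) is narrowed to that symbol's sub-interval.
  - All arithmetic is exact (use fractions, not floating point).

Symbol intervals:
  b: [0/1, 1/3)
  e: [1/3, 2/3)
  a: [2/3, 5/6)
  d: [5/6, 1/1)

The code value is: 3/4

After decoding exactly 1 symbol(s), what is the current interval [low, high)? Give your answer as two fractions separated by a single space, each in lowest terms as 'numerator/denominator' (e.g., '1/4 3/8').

Step 1: interval [0/1, 1/1), width = 1/1 - 0/1 = 1/1
  'b': [0/1 + 1/1*0/1, 0/1 + 1/1*1/3) = [0/1, 1/3)
  'e': [0/1 + 1/1*1/3, 0/1 + 1/1*2/3) = [1/3, 2/3)
  'a': [0/1 + 1/1*2/3, 0/1 + 1/1*5/6) = [2/3, 5/6) <- contains code 3/4
  'd': [0/1 + 1/1*5/6, 0/1 + 1/1*1/1) = [5/6, 1/1)
  emit 'a', narrow to [2/3, 5/6)

Answer: 2/3 5/6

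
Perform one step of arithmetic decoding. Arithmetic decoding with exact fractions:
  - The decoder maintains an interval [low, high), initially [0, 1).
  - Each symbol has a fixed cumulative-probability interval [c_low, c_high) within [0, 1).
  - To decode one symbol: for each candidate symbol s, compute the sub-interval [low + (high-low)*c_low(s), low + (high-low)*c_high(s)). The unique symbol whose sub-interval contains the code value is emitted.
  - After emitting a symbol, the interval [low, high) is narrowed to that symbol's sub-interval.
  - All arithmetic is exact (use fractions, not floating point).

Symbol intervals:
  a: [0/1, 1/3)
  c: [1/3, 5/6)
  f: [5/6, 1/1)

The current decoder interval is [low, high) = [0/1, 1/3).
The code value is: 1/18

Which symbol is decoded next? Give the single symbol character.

Interval width = high − low = 1/3 − 0/1 = 1/3
Scaled code = (code − low) / width = (1/18 − 0/1) / 1/3 = 1/6
  a: [0/1, 1/3) ← scaled code falls here ✓
  c: [1/3, 5/6) 
  f: [5/6, 1/1) 

Answer: a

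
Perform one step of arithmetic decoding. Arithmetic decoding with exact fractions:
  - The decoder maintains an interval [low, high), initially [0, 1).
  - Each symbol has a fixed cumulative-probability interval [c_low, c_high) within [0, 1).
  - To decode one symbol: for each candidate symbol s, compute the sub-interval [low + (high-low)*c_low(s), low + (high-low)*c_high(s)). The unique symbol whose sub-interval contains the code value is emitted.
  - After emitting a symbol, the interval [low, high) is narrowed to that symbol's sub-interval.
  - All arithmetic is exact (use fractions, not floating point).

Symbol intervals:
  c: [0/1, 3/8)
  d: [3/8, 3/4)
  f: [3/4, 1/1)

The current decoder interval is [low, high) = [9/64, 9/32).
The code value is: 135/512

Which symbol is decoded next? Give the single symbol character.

Interval width = high − low = 9/32 − 9/64 = 9/64
Scaled code = (code − low) / width = (135/512 − 9/64) / 9/64 = 7/8
  c: [0/1, 3/8) 
  d: [3/8, 3/4) 
  f: [3/4, 1/1) ← scaled code falls here ✓

Answer: f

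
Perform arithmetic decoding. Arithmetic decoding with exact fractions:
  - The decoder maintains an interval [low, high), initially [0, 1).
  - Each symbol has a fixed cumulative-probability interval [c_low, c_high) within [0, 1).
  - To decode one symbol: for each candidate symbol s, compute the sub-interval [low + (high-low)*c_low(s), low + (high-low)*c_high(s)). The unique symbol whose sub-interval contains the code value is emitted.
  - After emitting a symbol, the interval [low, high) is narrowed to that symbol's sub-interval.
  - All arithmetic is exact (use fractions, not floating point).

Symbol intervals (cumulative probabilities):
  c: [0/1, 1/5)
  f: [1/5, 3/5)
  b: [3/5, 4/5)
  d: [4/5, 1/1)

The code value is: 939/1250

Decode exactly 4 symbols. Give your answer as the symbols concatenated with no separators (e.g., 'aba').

Step 1: interval [0/1, 1/1), width = 1/1 - 0/1 = 1/1
  'c': [0/1 + 1/1*0/1, 0/1 + 1/1*1/5) = [0/1, 1/5)
  'f': [0/1 + 1/1*1/5, 0/1 + 1/1*3/5) = [1/5, 3/5)
  'b': [0/1 + 1/1*3/5, 0/1 + 1/1*4/5) = [3/5, 4/5) <- contains code 939/1250
  'd': [0/1 + 1/1*4/5, 0/1 + 1/1*1/1) = [4/5, 1/1)
  emit 'b', narrow to [3/5, 4/5)
Step 2: interval [3/5, 4/5), width = 4/5 - 3/5 = 1/5
  'c': [3/5 + 1/5*0/1, 3/5 + 1/5*1/5) = [3/5, 16/25)
  'f': [3/5 + 1/5*1/5, 3/5 + 1/5*3/5) = [16/25, 18/25)
  'b': [3/5 + 1/5*3/5, 3/5 + 1/5*4/5) = [18/25, 19/25) <- contains code 939/1250
  'd': [3/5 + 1/5*4/5, 3/5 + 1/5*1/1) = [19/25, 4/5)
  emit 'b', narrow to [18/25, 19/25)
Step 3: interval [18/25, 19/25), width = 19/25 - 18/25 = 1/25
  'c': [18/25 + 1/25*0/1, 18/25 + 1/25*1/5) = [18/25, 91/125)
  'f': [18/25 + 1/25*1/5, 18/25 + 1/25*3/5) = [91/125, 93/125)
  'b': [18/25 + 1/25*3/5, 18/25 + 1/25*4/5) = [93/125, 94/125) <- contains code 939/1250
  'd': [18/25 + 1/25*4/5, 18/25 + 1/25*1/1) = [94/125, 19/25)
  emit 'b', narrow to [93/125, 94/125)
Step 4: interval [93/125, 94/125), width = 94/125 - 93/125 = 1/125
  'c': [93/125 + 1/125*0/1, 93/125 + 1/125*1/5) = [93/125, 466/625)
  'f': [93/125 + 1/125*1/5, 93/125 + 1/125*3/5) = [466/625, 468/625)
  'b': [93/125 + 1/125*3/5, 93/125 + 1/125*4/5) = [468/625, 469/625)
  'd': [93/125 + 1/125*4/5, 93/125 + 1/125*1/1) = [469/625, 94/125) <- contains code 939/1250
  emit 'd', narrow to [469/625, 94/125)

Answer: bbbd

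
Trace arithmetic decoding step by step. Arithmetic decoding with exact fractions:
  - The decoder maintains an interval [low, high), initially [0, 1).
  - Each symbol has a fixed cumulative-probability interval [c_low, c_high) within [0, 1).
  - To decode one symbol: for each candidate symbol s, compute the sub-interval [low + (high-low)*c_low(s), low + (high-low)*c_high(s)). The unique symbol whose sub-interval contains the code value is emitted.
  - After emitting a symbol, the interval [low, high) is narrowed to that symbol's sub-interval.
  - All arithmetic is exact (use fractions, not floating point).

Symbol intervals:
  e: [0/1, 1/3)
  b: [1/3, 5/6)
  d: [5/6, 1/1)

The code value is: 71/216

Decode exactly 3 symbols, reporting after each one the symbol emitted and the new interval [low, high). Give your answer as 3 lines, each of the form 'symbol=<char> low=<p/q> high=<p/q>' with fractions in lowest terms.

Step 1: interval [0/1, 1/1), width = 1/1 - 0/1 = 1/1
  'e': [0/1 + 1/1*0/1, 0/1 + 1/1*1/3) = [0/1, 1/3) <- contains code 71/216
  'b': [0/1 + 1/1*1/3, 0/1 + 1/1*5/6) = [1/3, 5/6)
  'd': [0/1 + 1/1*5/6, 0/1 + 1/1*1/1) = [5/6, 1/1)
  emit 'e', narrow to [0/1, 1/3)
Step 2: interval [0/1, 1/3), width = 1/3 - 0/1 = 1/3
  'e': [0/1 + 1/3*0/1, 0/1 + 1/3*1/3) = [0/1, 1/9)
  'b': [0/1 + 1/3*1/3, 0/1 + 1/3*5/6) = [1/9, 5/18)
  'd': [0/1 + 1/3*5/6, 0/1 + 1/3*1/1) = [5/18, 1/3) <- contains code 71/216
  emit 'd', narrow to [5/18, 1/3)
Step 3: interval [5/18, 1/3), width = 1/3 - 5/18 = 1/18
  'e': [5/18 + 1/18*0/1, 5/18 + 1/18*1/3) = [5/18, 8/27)
  'b': [5/18 + 1/18*1/3, 5/18 + 1/18*5/6) = [8/27, 35/108)
  'd': [5/18 + 1/18*5/6, 5/18 + 1/18*1/1) = [35/108, 1/3) <- contains code 71/216
  emit 'd', narrow to [35/108, 1/3)

Answer: symbol=e low=0/1 high=1/3
symbol=d low=5/18 high=1/3
symbol=d low=35/108 high=1/3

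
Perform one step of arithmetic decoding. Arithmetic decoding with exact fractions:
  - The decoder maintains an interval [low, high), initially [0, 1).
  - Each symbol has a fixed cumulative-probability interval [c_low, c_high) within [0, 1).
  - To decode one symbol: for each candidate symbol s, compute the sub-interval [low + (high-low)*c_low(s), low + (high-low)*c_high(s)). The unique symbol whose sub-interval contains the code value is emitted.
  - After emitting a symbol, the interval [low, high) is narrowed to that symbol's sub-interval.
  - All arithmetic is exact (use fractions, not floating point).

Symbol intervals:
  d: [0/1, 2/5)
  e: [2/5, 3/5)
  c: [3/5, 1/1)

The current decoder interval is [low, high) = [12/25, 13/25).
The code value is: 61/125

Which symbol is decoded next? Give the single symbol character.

Answer: d

Derivation:
Interval width = high − low = 13/25 − 12/25 = 1/25
Scaled code = (code − low) / width = (61/125 − 12/25) / 1/25 = 1/5
  d: [0/1, 2/5) ← scaled code falls here ✓
  e: [2/5, 3/5) 
  c: [3/5, 1/1) 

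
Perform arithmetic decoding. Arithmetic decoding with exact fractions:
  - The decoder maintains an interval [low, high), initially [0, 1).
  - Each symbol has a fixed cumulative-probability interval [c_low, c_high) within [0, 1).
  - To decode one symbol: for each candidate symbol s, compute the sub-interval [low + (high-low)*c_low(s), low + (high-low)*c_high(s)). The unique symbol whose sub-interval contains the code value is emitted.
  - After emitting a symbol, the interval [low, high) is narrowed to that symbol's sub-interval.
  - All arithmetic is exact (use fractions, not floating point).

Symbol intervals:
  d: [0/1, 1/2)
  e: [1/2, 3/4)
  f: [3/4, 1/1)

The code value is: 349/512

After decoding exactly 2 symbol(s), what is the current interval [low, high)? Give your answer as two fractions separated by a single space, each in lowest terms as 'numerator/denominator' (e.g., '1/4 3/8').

Step 1: interval [0/1, 1/1), width = 1/1 - 0/1 = 1/1
  'd': [0/1 + 1/1*0/1, 0/1 + 1/1*1/2) = [0/1, 1/2)
  'e': [0/1 + 1/1*1/2, 0/1 + 1/1*3/4) = [1/2, 3/4) <- contains code 349/512
  'f': [0/1 + 1/1*3/4, 0/1 + 1/1*1/1) = [3/4, 1/1)
  emit 'e', narrow to [1/2, 3/4)
Step 2: interval [1/2, 3/4), width = 3/4 - 1/2 = 1/4
  'd': [1/2 + 1/4*0/1, 1/2 + 1/4*1/2) = [1/2, 5/8)
  'e': [1/2 + 1/4*1/2, 1/2 + 1/4*3/4) = [5/8, 11/16) <- contains code 349/512
  'f': [1/2 + 1/4*3/4, 1/2 + 1/4*1/1) = [11/16, 3/4)
  emit 'e', narrow to [5/8, 11/16)

Answer: 5/8 11/16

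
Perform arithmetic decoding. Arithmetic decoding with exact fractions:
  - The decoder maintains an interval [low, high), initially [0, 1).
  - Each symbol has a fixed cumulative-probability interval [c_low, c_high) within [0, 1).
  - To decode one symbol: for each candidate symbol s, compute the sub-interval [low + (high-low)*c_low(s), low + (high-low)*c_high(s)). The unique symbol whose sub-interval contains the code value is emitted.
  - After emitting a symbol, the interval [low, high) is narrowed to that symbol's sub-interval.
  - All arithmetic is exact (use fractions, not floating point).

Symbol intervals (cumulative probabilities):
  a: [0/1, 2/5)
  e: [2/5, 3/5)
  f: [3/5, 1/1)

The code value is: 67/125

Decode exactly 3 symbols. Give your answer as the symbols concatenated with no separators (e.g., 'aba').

Step 1: interval [0/1, 1/1), width = 1/1 - 0/1 = 1/1
  'a': [0/1 + 1/1*0/1, 0/1 + 1/1*2/5) = [0/1, 2/5)
  'e': [0/1 + 1/1*2/5, 0/1 + 1/1*3/5) = [2/5, 3/5) <- contains code 67/125
  'f': [0/1 + 1/1*3/5, 0/1 + 1/1*1/1) = [3/5, 1/1)
  emit 'e', narrow to [2/5, 3/5)
Step 2: interval [2/5, 3/5), width = 3/5 - 2/5 = 1/5
  'a': [2/5 + 1/5*0/1, 2/5 + 1/5*2/5) = [2/5, 12/25)
  'e': [2/5 + 1/5*2/5, 2/5 + 1/5*3/5) = [12/25, 13/25)
  'f': [2/5 + 1/5*3/5, 2/5 + 1/5*1/1) = [13/25, 3/5) <- contains code 67/125
  emit 'f', narrow to [13/25, 3/5)
Step 3: interval [13/25, 3/5), width = 3/5 - 13/25 = 2/25
  'a': [13/25 + 2/25*0/1, 13/25 + 2/25*2/5) = [13/25, 69/125) <- contains code 67/125
  'e': [13/25 + 2/25*2/5, 13/25 + 2/25*3/5) = [69/125, 71/125)
  'f': [13/25 + 2/25*3/5, 13/25 + 2/25*1/1) = [71/125, 3/5)
  emit 'a', narrow to [13/25, 69/125)

Answer: efa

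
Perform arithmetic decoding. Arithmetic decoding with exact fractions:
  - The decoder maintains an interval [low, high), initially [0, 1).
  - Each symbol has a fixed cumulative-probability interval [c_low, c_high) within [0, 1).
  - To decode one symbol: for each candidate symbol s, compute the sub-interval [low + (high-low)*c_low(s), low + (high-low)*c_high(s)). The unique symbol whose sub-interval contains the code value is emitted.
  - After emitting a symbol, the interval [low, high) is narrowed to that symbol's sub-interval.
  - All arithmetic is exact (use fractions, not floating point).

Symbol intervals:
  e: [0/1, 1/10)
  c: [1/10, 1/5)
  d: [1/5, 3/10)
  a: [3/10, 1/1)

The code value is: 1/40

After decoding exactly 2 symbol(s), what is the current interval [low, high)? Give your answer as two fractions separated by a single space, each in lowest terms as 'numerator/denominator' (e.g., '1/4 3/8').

Step 1: interval [0/1, 1/1), width = 1/1 - 0/1 = 1/1
  'e': [0/1 + 1/1*0/1, 0/1 + 1/1*1/10) = [0/1, 1/10) <- contains code 1/40
  'c': [0/1 + 1/1*1/10, 0/1 + 1/1*1/5) = [1/10, 1/5)
  'd': [0/1 + 1/1*1/5, 0/1 + 1/1*3/10) = [1/5, 3/10)
  'a': [0/1 + 1/1*3/10, 0/1 + 1/1*1/1) = [3/10, 1/1)
  emit 'e', narrow to [0/1, 1/10)
Step 2: interval [0/1, 1/10), width = 1/10 - 0/1 = 1/10
  'e': [0/1 + 1/10*0/1, 0/1 + 1/10*1/10) = [0/1, 1/100)
  'c': [0/1 + 1/10*1/10, 0/1 + 1/10*1/5) = [1/100, 1/50)
  'd': [0/1 + 1/10*1/5, 0/1 + 1/10*3/10) = [1/50, 3/100) <- contains code 1/40
  'a': [0/1 + 1/10*3/10, 0/1 + 1/10*1/1) = [3/100, 1/10)
  emit 'd', narrow to [1/50, 3/100)

Answer: 1/50 3/100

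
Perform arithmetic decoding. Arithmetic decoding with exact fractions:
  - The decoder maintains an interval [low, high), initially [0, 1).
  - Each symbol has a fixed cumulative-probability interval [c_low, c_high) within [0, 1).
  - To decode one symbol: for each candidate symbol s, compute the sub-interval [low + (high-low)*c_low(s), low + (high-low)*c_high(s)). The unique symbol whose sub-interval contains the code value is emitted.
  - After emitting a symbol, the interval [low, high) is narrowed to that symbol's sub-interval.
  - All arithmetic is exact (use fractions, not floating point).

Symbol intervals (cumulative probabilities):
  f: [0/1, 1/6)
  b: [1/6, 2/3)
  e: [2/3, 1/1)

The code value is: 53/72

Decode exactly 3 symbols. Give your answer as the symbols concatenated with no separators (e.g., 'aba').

Answer: ebf

Derivation:
Step 1: interval [0/1, 1/1), width = 1/1 - 0/1 = 1/1
  'f': [0/1 + 1/1*0/1, 0/1 + 1/1*1/6) = [0/1, 1/6)
  'b': [0/1 + 1/1*1/6, 0/1 + 1/1*2/3) = [1/6, 2/3)
  'e': [0/1 + 1/1*2/3, 0/1 + 1/1*1/1) = [2/3, 1/1) <- contains code 53/72
  emit 'e', narrow to [2/3, 1/1)
Step 2: interval [2/3, 1/1), width = 1/1 - 2/3 = 1/3
  'f': [2/3 + 1/3*0/1, 2/3 + 1/3*1/6) = [2/3, 13/18)
  'b': [2/3 + 1/3*1/6, 2/3 + 1/3*2/3) = [13/18, 8/9) <- contains code 53/72
  'e': [2/3 + 1/3*2/3, 2/3 + 1/3*1/1) = [8/9, 1/1)
  emit 'b', narrow to [13/18, 8/9)
Step 3: interval [13/18, 8/9), width = 8/9 - 13/18 = 1/6
  'f': [13/18 + 1/6*0/1, 13/18 + 1/6*1/6) = [13/18, 3/4) <- contains code 53/72
  'b': [13/18 + 1/6*1/6, 13/18 + 1/6*2/3) = [3/4, 5/6)
  'e': [13/18 + 1/6*2/3, 13/18 + 1/6*1/1) = [5/6, 8/9)
  emit 'f', narrow to [13/18, 3/4)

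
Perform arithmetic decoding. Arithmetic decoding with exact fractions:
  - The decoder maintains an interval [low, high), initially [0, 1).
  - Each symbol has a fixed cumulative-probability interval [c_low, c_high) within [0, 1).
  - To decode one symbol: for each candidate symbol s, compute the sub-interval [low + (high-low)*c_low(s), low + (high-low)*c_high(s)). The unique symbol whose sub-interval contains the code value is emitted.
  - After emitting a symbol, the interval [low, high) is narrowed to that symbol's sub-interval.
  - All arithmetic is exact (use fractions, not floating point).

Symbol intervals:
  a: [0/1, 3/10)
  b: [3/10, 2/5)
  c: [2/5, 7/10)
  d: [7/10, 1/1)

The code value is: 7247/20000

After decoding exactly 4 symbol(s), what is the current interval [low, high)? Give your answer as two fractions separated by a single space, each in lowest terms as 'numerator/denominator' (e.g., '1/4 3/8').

Answer: 361/1000 3637/10000

Derivation:
Step 1: interval [0/1, 1/1), width = 1/1 - 0/1 = 1/1
  'a': [0/1 + 1/1*0/1, 0/1 + 1/1*3/10) = [0/1, 3/10)
  'b': [0/1 + 1/1*3/10, 0/1 + 1/1*2/5) = [3/10, 2/5) <- contains code 7247/20000
  'c': [0/1 + 1/1*2/5, 0/1 + 1/1*7/10) = [2/5, 7/10)
  'd': [0/1 + 1/1*7/10, 0/1 + 1/1*1/1) = [7/10, 1/1)
  emit 'b', narrow to [3/10, 2/5)
Step 2: interval [3/10, 2/5), width = 2/5 - 3/10 = 1/10
  'a': [3/10 + 1/10*0/1, 3/10 + 1/10*3/10) = [3/10, 33/100)
  'b': [3/10 + 1/10*3/10, 3/10 + 1/10*2/5) = [33/100, 17/50)
  'c': [3/10 + 1/10*2/5, 3/10 + 1/10*7/10) = [17/50, 37/100) <- contains code 7247/20000
  'd': [3/10 + 1/10*7/10, 3/10 + 1/10*1/1) = [37/100, 2/5)
  emit 'c', narrow to [17/50, 37/100)
Step 3: interval [17/50, 37/100), width = 37/100 - 17/50 = 3/100
  'a': [17/50 + 3/100*0/1, 17/50 + 3/100*3/10) = [17/50, 349/1000)
  'b': [17/50 + 3/100*3/10, 17/50 + 3/100*2/5) = [349/1000, 44/125)
  'c': [17/50 + 3/100*2/5, 17/50 + 3/100*7/10) = [44/125, 361/1000)
  'd': [17/50 + 3/100*7/10, 17/50 + 3/100*1/1) = [361/1000, 37/100) <- contains code 7247/20000
  emit 'd', narrow to [361/1000, 37/100)
Step 4: interval [361/1000, 37/100), width = 37/100 - 361/1000 = 9/1000
  'a': [361/1000 + 9/1000*0/1, 361/1000 + 9/1000*3/10) = [361/1000, 3637/10000) <- contains code 7247/20000
  'b': [361/1000 + 9/1000*3/10, 361/1000 + 9/1000*2/5) = [3637/10000, 1823/5000)
  'c': [361/1000 + 9/1000*2/5, 361/1000 + 9/1000*7/10) = [1823/5000, 3673/10000)
  'd': [361/1000 + 9/1000*7/10, 361/1000 + 9/1000*1/1) = [3673/10000, 37/100)
  emit 'a', narrow to [361/1000, 3637/10000)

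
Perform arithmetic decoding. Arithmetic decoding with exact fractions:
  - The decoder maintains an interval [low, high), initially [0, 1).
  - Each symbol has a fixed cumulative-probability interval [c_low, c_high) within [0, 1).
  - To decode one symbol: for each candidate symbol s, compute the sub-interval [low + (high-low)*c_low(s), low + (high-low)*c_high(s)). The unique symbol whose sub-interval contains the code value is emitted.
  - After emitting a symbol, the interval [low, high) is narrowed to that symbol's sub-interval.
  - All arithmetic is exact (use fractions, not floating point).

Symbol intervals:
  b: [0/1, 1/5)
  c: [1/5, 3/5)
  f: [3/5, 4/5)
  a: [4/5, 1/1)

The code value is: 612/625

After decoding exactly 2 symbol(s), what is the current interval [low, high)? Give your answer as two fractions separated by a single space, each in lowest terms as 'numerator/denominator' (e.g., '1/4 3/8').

Step 1: interval [0/1, 1/1), width = 1/1 - 0/1 = 1/1
  'b': [0/1 + 1/1*0/1, 0/1 + 1/1*1/5) = [0/1, 1/5)
  'c': [0/1 + 1/1*1/5, 0/1 + 1/1*3/5) = [1/5, 3/5)
  'f': [0/1 + 1/1*3/5, 0/1 + 1/1*4/5) = [3/5, 4/5)
  'a': [0/1 + 1/1*4/5, 0/1 + 1/1*1/1) = [4/5, 1/1) <- contains code 612/625
  emit 'a', narrow to [4/5, 1/1)
Step 2: interval [4/5, 1/1), width = 1/1 - 4/5 = 1/5
  'b': [4/5 + 1/5*0/1, 4/5 + 1/5*1/5) = [4/5, 21/25)
  'c': [4/5 + 1/5*1/5, 4/5 + 1/5*3/5) = [21/25, 23/25)
  'f': [4/5 + 1/5*3/5, 4/5 + 1/5*4/5) = [23/25, 24/25)
  'a': [4/5 + 1/5*4/5, 4/5 + 1/5*1/1) = [24/25, 1/1) <- contains code 612/625
  emit 'a', narrow to [24/25, 1/1)

Answer: 24/25 1/1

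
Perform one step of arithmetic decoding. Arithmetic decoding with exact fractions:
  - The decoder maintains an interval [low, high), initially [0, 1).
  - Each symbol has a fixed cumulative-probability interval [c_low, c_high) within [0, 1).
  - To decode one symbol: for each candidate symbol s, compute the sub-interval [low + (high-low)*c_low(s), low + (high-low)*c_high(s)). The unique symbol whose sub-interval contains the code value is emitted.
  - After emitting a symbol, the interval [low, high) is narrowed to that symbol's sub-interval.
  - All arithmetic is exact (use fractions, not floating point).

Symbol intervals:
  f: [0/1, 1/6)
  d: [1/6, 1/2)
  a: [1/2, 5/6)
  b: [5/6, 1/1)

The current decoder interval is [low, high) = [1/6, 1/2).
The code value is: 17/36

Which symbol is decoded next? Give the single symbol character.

Interval width = high − low = 1/2 − 1/6 = 1/3
Scaled code = (code − low) / width = (17/36 − 1/6) / 1/3 = 11/12
  f: [0/1, 1/6) 
  d: [1/6, 1/2) 
  a: [1/2, 5/6) 
  b: [5/6, 1/1) ← scaled code falls here ✓

Answer: b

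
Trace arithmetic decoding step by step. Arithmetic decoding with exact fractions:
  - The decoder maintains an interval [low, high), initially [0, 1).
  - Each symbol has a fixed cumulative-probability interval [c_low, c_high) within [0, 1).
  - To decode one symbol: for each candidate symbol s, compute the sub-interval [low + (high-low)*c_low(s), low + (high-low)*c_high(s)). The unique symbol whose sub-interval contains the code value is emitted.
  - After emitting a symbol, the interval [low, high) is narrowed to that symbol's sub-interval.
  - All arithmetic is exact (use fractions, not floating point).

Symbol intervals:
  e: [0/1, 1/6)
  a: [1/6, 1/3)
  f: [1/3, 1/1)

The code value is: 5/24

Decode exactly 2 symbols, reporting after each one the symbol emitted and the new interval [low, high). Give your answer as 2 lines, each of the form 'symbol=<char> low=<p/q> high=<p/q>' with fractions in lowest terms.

Step 1: interval [0/1, 1/1), width = 1/1 - 0/1 = 1/1
  'e': [0/1 + 1/1*0/1, 0/1 + 1/1*1/6) = [0/1, 1/6)
  'a': [0/1 + 1/1*1/6, 0/1 + 1/1*1/3) = [1/6, 1/3) <- contains code 5/24
  'f': [0/1 + 1/1*1/3, 0/1 + 1/1*1/1) = [1/3, 1/1)
  emit 'a', narrow to [1/6, 1/3)
Step 2: interval [1/6, 1/3), width = 1/3 - 1/6 = 1/6
  'e': [1/6 + 1/6*0/1, 1/6 + 1/6*1/6) = [1/6, 7/36)
  'a': [1/6 + 1/6*1/6, 1/6 + 1/6*1/3) = [7/36, 2/9) <- contains code 5/24
  'f': [1/6 + 1/6*1/3, 1/6 + 1/6*1/1) = [2/9, 1/3)
  emit 'a', narrow to [7/36, 2/9)

Answer: symbol=a low=1/6 high=1/3
symbol=a low=7/36 high=2/9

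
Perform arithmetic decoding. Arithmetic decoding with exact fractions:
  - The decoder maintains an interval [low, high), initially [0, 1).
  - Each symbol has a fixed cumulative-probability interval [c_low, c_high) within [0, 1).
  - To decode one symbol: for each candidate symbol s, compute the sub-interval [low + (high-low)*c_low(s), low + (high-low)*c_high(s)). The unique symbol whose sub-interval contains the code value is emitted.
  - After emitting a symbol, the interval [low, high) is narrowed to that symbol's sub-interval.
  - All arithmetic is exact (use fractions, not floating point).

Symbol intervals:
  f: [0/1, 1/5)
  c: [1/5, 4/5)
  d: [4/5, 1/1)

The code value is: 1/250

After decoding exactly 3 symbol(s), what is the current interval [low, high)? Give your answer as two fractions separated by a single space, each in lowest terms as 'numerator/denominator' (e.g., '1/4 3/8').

Step 1: interval [0/1, 1/1), width = 1/1 - 0/1 = 1/1
  'f': [0/1 + 1/1*0/1, 0/1 + 1/1*1/5) = [0/1, 1/5) <- contains code 1/250
  'c': [0/1 + 1/1*1/5, 0/1 + 1/1*4/5) = [1/5, 4/5)
  'd': [0/1 + 1/1*4/5, 0/1 + 1/1*1/1) = [4/5, 1/1)
  emit 'f', narrow to [0/1, 1/5)
Step 2: interval [0/1, 1/5), width = 1/5 - 0/1 = 1/5
  'f': [0/1 + 1/5*0/1, 0/1 + 1/5*1/5) = [0/1, 1/25) <- contains code 1/250
  'c': [0/1 + 1/5*1/5, 0/1 + 1/5*4/5) = [1/25, 4/25)
  'd': [0/1 + 1/5*4/5, 0/1 + 1/5*1/1) = [4/25, 1/5)
  emit 'f', narrow to [0/1, 1/25)
Step 3: interval [0/1, 1/25), width = 1/25 - 0/1 = 1/25
  'f': [0/1 + 1/25*0/1, 0/1 + 1/25*1/5) = [0/1, 1/125) <- contains code 1/250
  'c': [0/1 + 1/25*1/5, 0/1 + 1/25*4/5) = [1/125, 4/125)
  'd': [0/1 + 1/25*4/5, 0/1 + 1/25*1/1) = [4/125, 1/25)
  emit 'f', narrow to [0/1, 1/125)

Answer: 0/1 1/125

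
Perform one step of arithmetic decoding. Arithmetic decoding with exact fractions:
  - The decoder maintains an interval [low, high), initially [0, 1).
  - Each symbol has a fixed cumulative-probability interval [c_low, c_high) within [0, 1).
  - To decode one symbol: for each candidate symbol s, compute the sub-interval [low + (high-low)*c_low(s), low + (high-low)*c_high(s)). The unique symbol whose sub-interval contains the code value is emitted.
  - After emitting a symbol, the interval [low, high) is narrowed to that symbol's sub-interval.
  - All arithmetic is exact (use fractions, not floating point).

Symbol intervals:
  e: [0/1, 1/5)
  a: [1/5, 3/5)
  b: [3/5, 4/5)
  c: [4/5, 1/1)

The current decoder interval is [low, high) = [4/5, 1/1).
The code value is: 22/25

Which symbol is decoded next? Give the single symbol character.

Answer: a

Derivation:
Interval width = high − low = 1/1 − 4/5 = 1/5
Scaled code = (code − low) / width = (22/25 − 4/5) / 1/5 = 2/5
  e: [0/1, 1/5) 
  a: [1/5, 3/5) ← scaled code falls here ✓
  b: [3/5, 4/5) 
  c: [4/5, 1/1) 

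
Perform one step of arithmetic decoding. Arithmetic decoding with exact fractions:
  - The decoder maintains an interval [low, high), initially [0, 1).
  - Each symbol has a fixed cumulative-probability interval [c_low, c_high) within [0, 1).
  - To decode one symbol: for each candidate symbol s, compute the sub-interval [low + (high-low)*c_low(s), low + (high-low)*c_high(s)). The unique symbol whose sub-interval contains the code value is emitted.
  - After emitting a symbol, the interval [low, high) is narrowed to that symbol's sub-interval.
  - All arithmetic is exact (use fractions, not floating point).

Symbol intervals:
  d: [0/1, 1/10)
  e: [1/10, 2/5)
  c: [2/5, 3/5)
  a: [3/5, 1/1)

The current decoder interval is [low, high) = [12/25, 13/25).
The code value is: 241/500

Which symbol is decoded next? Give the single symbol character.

Answer: d

Derivation:
Interval width = high − low = 13/25 − 12/25 = 1/25
Scaled code = (code − low) / width = (241/500 − 12/25) / 1/25 = 1/20
  d: [0/1, 1/10) ← scaled code falls here ✓
  e: [1/10, 2/5) 
  c: [2/5, 3/5) 
  a: [3/5, 1/1) 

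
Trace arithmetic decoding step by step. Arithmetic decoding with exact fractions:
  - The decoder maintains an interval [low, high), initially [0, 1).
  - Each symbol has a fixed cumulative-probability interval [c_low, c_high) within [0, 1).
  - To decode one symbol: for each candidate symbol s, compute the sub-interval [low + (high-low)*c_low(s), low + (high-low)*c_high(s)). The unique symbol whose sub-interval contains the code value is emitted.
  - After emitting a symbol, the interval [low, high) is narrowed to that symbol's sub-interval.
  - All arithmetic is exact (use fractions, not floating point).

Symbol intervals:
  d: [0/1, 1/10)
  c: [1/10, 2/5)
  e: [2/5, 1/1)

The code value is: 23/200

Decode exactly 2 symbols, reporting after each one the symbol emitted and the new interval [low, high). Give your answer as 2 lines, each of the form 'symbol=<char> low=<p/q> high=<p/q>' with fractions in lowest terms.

Answer: symbol=c low=1/10 high=2/5
symbol=d low=1/10 high=13/100

Derivation:
Step 1: interval [0/1, 1/1), width = 1/1 - 0/1 = 1/1
  'd': [0/1 + 1/1*0/1, 0/1 + 1/1*1/10) = [0/1, 1/10)
  'c': [0/1 + 1/1*1/10, 0/1 + 1/1*2/5) = [1/10, 2/5) <- contains code 23/200
  'e': [0/1 + 1/1*2/5, 0/1 + 1/1*1/1) = [2/5, 1/1)
  emit 'c', narrow to [1/10, 2/5)
Step 2: interval [1/10, 2/5), width = 2/5 - 1/10 = 3/10
  'd': [1/10 + 3/10*0/1, 1/10 + 3/10*1/10) = [1/10, 13/100) <- contains code 23/200
  'c': [1/10 + 3/10*1/10, 1/10 + 3/10*2/5) = [13/100, 11/50)
  'e': [1/10 + 3/10*2/5, 1/10 + 3/10*1/1) = [11/50, 2/5)
  emit 'd', narrow to [1/10, 13/100)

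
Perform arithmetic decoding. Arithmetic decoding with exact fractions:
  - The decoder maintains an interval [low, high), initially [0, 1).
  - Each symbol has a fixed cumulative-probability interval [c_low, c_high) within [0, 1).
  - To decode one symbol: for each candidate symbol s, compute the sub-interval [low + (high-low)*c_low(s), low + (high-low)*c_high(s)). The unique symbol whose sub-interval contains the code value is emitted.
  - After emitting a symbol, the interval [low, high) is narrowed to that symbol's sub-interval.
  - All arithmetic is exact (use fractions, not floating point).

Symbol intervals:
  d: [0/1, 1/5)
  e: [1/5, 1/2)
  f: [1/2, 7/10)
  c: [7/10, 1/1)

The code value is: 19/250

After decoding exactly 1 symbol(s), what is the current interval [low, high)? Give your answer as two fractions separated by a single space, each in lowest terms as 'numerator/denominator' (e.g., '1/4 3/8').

Step 1: interval [0/1, 1/1), width = 1/1 - 0/1 = 1/1
  'd': [0/1 + 1/1*0/1, 0/1 + 1/1*1/5) = [0/1, 1/5) <- contains code 19/250
  'e': [0/1 + 1/1*1/5, 0/1 + 1/1*1/2) = [1/5, 1/2)
  'f': [0/1 + 1/1*1/2, 0/1 + 1/1*7/10) = [1/2, 7/10)
  'c': [0/1 + 1/1*7/10, 0/1 + 1/1*1/1) = [7/10, 1/1)
  emit 'd', narrow to [0/1, 1/5)

Answer: 0/1 1/5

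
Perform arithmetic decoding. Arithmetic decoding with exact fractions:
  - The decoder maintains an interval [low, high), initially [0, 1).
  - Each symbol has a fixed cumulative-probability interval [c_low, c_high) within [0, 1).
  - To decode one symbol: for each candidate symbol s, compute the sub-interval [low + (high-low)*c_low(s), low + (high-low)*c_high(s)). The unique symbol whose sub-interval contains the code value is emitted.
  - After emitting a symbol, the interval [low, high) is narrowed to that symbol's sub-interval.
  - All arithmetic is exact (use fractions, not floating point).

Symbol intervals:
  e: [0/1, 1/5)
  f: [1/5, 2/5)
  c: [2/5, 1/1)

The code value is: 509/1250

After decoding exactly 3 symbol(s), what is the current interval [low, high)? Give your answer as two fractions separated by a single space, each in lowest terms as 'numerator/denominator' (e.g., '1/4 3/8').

Answer: 2/5 53/125

Derivation:
Step 1: interval [0/1, 1/1), width = 1/1 - 0/1 = 1/1
  'e': [0/1 + 1/1*0/1, 0/1 + 1/1*1/5) = [0/1, 1/5)
  'f': [0/1 + 1/1*1/5, 0/1 + 1/1*2/5) = [1/5, 2/5)
  'c': [0/1 + 1/1*2/5, 0/1 + 1/1*1/1) = [2/5, 1/1) <- contains code 509/1250
  emit 'c', narrow to [2/5, 1/1)
Step 2: interval [2/5, 1/1), width = 1/1 - 2/5 = 3/5
  'e': [2/5 + 3/5*0/1, 2/5 + 3/5*1/5) = [2/5, 13/25) <- contains code 509/1250
  'f': [2/5 + 3/5*1/5, 2/5 + 3/5*2/5) = [13/25, 16/25)
  'c': [2/5 + 3/5*2/5, 2/5 + 3/5*1/1) = [16/25, 1/1)
  emit 'e', narrow to [2/5, 13/25)
Step 3: interval [2/5, 13/25), width = 13/25 - 2/5 = 3/25
  'e': [2/5 + 3/25*0/1, 2/5 + 3/25*1/5) = [2/5, 53/125) <- contains code 509/1250
  'f': [2/5 + 3/25*1/5, 2/5 + 3/25*2/5) = [53/125, 56/125)
  'c': [2/5 + 3/25*2/5, 2/5 + 3/25*1/1) = [56/125, 13/25)
  emit 'e', narrow to [2/5, 53/125)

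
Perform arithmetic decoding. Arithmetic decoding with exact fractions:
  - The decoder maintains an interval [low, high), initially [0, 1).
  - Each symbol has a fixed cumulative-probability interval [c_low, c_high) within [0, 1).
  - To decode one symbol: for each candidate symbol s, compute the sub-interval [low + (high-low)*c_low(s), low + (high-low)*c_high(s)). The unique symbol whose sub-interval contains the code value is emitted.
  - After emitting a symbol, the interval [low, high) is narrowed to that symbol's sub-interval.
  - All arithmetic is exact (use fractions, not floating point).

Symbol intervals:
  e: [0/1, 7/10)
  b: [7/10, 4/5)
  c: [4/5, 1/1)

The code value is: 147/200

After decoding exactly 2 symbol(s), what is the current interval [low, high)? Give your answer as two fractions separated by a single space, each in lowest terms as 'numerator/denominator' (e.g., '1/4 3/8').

Answer: 7/10 77/100

Derivation:
Step 1: interval [0/1, 1/1), width = 1/1 - 0/1 = 1/1
  'e': [0/1 + 1/1*0/1, 0/1 + 1/1*7/10) = [0/1, 7/10)
  'b': [0/1 + 1/1*7/10, 0/1 + 1/1*4/5) = [7/10, 4/5) <- contains code 147/200
  'c': [0/1 + 1/1*4/5, 0/1 + 1/1*1/1) = [4/5, 1/1)
  emit 'b', narrow to [7/10, 4/5)
Step 2: interval [7/10, 4/5), width = 4/5 - 7/10 = 1/10
  'e': [7/10 + 1/10*0/1, 7/10 + 1/10*7/10) = [7/10, 77/100) <- contains code 147/200
  'b': [7/10 + 1/10*7/10, 7/10 + 1/10*4/5) = [77/100, 39/50)
  'c': [7/10 + 1/10*4/5, 7/10 + 1/10*1/1) = [39/50, 4/5)
  emit 'e', narrow to [7/10, 77/100)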